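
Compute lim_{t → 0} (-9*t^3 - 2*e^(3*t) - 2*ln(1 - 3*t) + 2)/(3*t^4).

45/4

Substitution gives 0/0; apply L'Hôpital's rule 4 times.
After differentiating numerator and denominator 4 times the quotient is (-162*e^(3*t) + 972/(3*t - 1)^4)/(72); at t = 0 this is 45/4.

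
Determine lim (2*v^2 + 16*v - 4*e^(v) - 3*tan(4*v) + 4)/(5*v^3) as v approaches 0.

-194/15

Substitution gives 0/0; apply L'Hôpital's rule 3 times.
After differentiating numerator and denominator 3 times the quotient is (-4*e^(v) - 1152*tan(4*v)^4 - 1536*tan(4*v)^2 - 384)/(30); at v = 0 this is -194/15.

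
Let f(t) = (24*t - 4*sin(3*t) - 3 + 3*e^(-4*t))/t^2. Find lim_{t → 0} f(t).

24

Substitution gives 0/0 (the numerator vanishes to order 2).
Expand each term to order t^2: the coefficient of t^2 in -4·sin(3t) is 0 and in 3·e^(-4t) is 24.
Lower-order terms cancel with the polynomial part, so the numerator is (24)·t^2 + o(t^2), and the limit is (24)/(1) = 24.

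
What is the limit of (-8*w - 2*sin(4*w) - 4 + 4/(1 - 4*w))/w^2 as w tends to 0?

Substitution gives 0/0 (the numerator vanishes to order 2).
Expand each term to order w^2: the coefficient of w^2 in 4·1/(1 - 4w) is 64 and in -2·sin(4w) is 0.
Lower-order terms cancel with the polynomial part, so the numerator is (64)·w^2 + o(w^2), and the limit is (64)/(1) = 64.

64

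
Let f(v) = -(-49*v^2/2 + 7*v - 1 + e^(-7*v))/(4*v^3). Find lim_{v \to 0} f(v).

Direct substitution gives 0/0.
Apply L'Hôpital: lim (-49*v + 7 - 7*e^(-7*v))/(-12*v^2), still 0/0.
Apply L'Hôpital: lim (-49 + 49*e^(-7*v))/(-24*v), still 0/0.
After 3 applications of L'Hôpital's rule the quotient is (-343*e^(-7*v))/(-24); substituting v = 0 gives 343/24.

343/24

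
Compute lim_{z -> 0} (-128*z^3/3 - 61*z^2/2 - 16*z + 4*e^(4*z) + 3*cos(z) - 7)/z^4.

Substitution gives 0/0 (the numerator vanishes to order 4).
Expand each term to order z^4: the coefficient of z^4 in 3·cos(z) is 1/8 and in 4·e^(4z) is 128/3.
Lower-order terms cancel with the polynomial part, so the numerator is (1027/24)·z^4 + o(z^4), and the limit is (1027/24)/(1) = 1027/24.

1027/24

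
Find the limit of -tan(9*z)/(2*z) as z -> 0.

-9/2

Substitution gives 0/0.
Since tan(u)/u → 1 as u → 0, tan(9z)/(9z) → 1 and the limit is 9/(-2) = -9/2.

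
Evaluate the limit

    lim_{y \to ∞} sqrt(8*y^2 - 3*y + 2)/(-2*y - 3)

-√(2)

For large |y|, √(8*y^2 - 3*y + 2) ≈ √8·|y| and the denominator ≈ -2y.
Since y → +∞, |y| = y, giving √8/(-2) = -√(2).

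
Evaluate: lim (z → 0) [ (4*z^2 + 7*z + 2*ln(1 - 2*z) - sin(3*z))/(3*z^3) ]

Substitution gives 0/0; apply L'Hôpital's rule 3 times.
After differentiating numerator and denominator 3 times the quotient is (27*cos(3*z) + 32/(2*z - 1)^3)/(18); at z = 0 this is -5/18.

-5/18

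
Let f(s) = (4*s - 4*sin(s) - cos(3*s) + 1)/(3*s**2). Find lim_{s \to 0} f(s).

Substitution gives 0/0; apply L'Hôpital's rule 2 times.
After differentiating numerator and denominator 2 times the quotient is (4*sin(s) + 9*cos(3*s))/(6); at s = 0 this is 3/2.

3/2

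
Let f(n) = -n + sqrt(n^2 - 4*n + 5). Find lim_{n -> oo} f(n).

-2

This has the form ∞ − ∞. Multiply and divide by the conjugate √(n^2 - 4*n + 5) + n.
That gives (-4n + 5) / (√(n^2 - 4*n + 5) + n).
Divide numerator and denominator by n: the limit is -4/(2·1) = -2.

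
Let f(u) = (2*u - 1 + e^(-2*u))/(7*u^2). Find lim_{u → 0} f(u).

2/7

Direct substitution gives 0/0.
Apply L'Hôpital: lim (2 - 2*e^(-2*u))/(14*u), still 0/0.
After 2 applications of L'Hôpital's rule the quotient is (4*e^(-2*u))/(14); substituting u = 0 gives 2/7.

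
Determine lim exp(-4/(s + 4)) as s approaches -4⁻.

∞

As s → -4⁻, -4/(s + 4) → +∞, so e^(-4/(s + 4)) → ∞.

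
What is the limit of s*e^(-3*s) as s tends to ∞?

0

Write as s^1/e^{3s}, an ∞/∞ form.
Exponential growth dominates any polynomial, so repeated L'Hôpital (or the standard result) gives 0.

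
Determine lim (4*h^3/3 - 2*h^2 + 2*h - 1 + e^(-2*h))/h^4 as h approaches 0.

Direct substitution gives 0/0.
Apply L'Hôpital: lim (4*h^2 - 4*h + 2 - 2*e^(-2*h))/(4*h^3), still 0/0.
Apply L'Hôpital: lim (8*h - 4 + 4*e^(-2*h))/(12*h^2), still 0/0.
Apply L'Hôpital: lim (8 - 8*e^(-2*h))/(24*h), still 0/0.
After 4 applications of L'Hôpital's rule the quotient is (16*e^(-2*h))/(24); substituting h = 0 gives 2/3.

2/3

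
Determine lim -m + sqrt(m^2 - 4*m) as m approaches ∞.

-2

This has the form ∞ − ∞. Multiply and divide by the conjugate √(m^2 - 4*m) + m.
That gives (-4m) / (√(m^2 - 4*m) + m).
Divide numerator and denominator by m: the limit is -4/(2·1) = -2.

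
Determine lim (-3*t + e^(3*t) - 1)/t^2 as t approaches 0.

Direct substitution gives 0/0.
Apply L'Hôpital: lim (3*e^(3*t) - 3)/(2*t), still 0/0.
After 2 applications of L'Hôpital's rule the quotient is (9*e^(3*t))/(2); substituting t = 0 gives 9/2.

9/2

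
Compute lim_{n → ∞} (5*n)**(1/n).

1

Base → ∞ and exponent → 0: an ∞^0 form.
Take logs: (1/n)·ln(5·n^1) = (ln 5 + 1·ln n)/n → 0.
So the limit is e^0 = 1.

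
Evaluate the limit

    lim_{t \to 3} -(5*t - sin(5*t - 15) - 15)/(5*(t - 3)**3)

-25/6

Direct substitution gives 0/0.
Apply L'Hôpital: lim (5 - 5*cos(5*t - 15))/(-15*(t - 3)^2), still 0/0.
Apply L'Hôpital: lim (25*sin(5*t - 15))/(90 - 30*t), still 0/0.
After 3 applications of L'Hôpital's rule the quotient is (125*cos(5*t - 15))/(-30); substituting t = 3 gives -25/6.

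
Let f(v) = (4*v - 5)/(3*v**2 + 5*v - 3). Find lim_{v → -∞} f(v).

The denominator has degree 2 and the numerator degree 1. Dividing numerator and denominator by v^2 sends every term to 0 except the leading denominator term, so the limit is 0.

0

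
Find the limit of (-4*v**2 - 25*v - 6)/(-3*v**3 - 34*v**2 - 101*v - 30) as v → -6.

At v = -6 both the top and bottom vanish — a removable singularity. Factoring out (v + 6) from each leaves (-4*v - 1)/(-3*v^2 - 16*v - 5), which at v = -6 equals -23/17.

-23/17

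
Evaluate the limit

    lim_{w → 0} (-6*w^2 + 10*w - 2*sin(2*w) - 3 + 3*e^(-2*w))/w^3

Substitution gives 0/0 (the numerator vanishes to order 3).
Expand each term to order w^3: the coefficient of w^3 in -2·sin(2w) is 8/3 and in 3·e^(-2w) is -4.
Lower-order terms cancel with the polynomial part, so the numerator is (-4/3)·w^3 + o(w^3), and the limit is (-4/3)/(1) = -4/3.

-4/3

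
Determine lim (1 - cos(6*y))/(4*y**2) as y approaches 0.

9/2

Substitution gives 0/0.
Use (1 − cos u)/u² → 1/2 with u = 6y: the limit is 6²/(2·4) = 9/2.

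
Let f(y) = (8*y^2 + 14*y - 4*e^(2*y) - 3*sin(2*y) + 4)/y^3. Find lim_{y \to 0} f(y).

-4/3

Substitution gives 0/0 (the numerator vanishes to order 3).
Expand each term to order y^3: the coefficient of y^3 in -4·e^(2y) is -16/3 and in -3·sin(2y) is 4.
Lower-order terms cancel with the polynomial part, so the numerator is (-4/3)·y^3 + o(y^3), and the limit is (-4/3)/(1) = -4/3.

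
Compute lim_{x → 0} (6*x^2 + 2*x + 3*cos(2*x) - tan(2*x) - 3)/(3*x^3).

-8/9

Substitution gives 0/0 (the numerator vanishes to order 3).
Expand each term to order x^3: the coefficient of x^3 in −tan(2x) is -8/3 and in 3·cos(2x) is 0.
Lower-order terms cancel with the polynomial part, so the numerator is (-8/3)·x^3 + o(x^3), and the limit is (-8/3)/(3) = -8/9.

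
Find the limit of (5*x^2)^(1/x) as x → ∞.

1

Base → ∞ and exponent → 0: an ∞^0 form.
Take logs: (1/x)·ln(5·x^2) = (ln 5 + 2·ln x)/x → 0.
So the limit is e^0 = 1.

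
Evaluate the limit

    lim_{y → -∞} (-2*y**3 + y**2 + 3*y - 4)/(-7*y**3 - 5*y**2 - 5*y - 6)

Numerator and denominator both have degree 3.
Dividing every term by y^3, all lower-order terms vanish and the limit is the ratio of leading coefficients, -2/(-7) = 2/7.

2/7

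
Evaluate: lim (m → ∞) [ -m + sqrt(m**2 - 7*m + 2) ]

This has the form ∞ − ∞. Multiply and divide by the conjugate √(m^2 - 7*m + 2) + m.
That gives (-7m + 2) / (√(m^2 - 7*m + 2) + m).
Divide numerator and denominator by m: the limit is -7/(2·1) = -7/2.

-7/2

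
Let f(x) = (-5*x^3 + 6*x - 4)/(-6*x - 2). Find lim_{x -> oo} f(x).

The numerator has higher degree (3 > 1); the quotient behaves like (-5/(-6))·x^2 for large |x|.
As x → +∞ this diverges to ∞.

∞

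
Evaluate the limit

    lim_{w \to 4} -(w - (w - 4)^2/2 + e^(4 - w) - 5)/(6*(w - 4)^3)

Direct substitution gives 0/0.
Apply L'Hôpital: lim (-w - e^(4 - w) + 5)/(-18*(w - 4)^2), still 0/0.
Apply L'Hôpital: lim (e^(4 - w) - 1)/(144 - 36*w), still 0/0.
After 3 applications of L'Hôpital's rule the quotient is (-e^(4 - w))/(-36); substituting w = 4 gives 1/36.

1/36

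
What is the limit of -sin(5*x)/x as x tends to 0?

Substitution gives 0/0.
Write it as (5/(-1))·sin(5x)/(5x); since sin(u)/u → 1, the limit is -5.

-5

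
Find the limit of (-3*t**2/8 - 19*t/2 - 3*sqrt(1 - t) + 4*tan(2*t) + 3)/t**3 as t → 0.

521/48

Substitution gives 0/0 (the numerator vanishes to order 3).
Expand each term to order t^3: the coefficient of t^3 in 4·tan(2t) is 32/3 and in -3·√(1 - t) is 3/16.
Lower-order terms cancel with the polynomial part, so the numerator is (521/48)·t^3 + o(t^3), and the limit is (521/48)/(1) = 521/48.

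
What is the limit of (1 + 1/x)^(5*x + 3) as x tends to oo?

Let L be the limit and take ln: ln L = lim (5x + 3)·ln(1 + 1/x) = lim (5x + 3)·(1/x + O(1/x²)) = 5.
Hence L = e^(5).

e^(5)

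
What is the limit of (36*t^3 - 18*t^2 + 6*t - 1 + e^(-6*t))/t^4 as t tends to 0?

54

Direct substitution gives 0/0.
Apply L'Hôpital: lim (108*t^2 - 36*t + 6 - 6*e^(-6*t))/(4*t^3), still 0/0.
Apply L'Hôpital: lim (216*t - 36 + 36*e^(-6*t))/(12*t^2), still 0/0.
Apply L'Hôpital: lim (216 - 216*e^(-6*t))/(24*t), still 0/0.
After 4 applications of L'Hôpital's rule the quotient is (1296*e^(-6*t))/(24); substituting t = 0 gives 54.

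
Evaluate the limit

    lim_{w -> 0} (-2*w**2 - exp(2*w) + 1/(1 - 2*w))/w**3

20/3

Substitution gives 0/0; apply L'Hôpital's rule 3 times.
After differentiating numerator and denominator 3 times the quotient is (-8*e^(2*w) + 48/(2*w - 1)^4)/(6); at w = 0 this is 20/3.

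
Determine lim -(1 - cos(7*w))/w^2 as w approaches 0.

-49/2

Substitution gives 0/0.
Use (1 − cos u)/u² → 1/2 with u = 7w: the limit is 7²/(2·(-1)) = -49/2.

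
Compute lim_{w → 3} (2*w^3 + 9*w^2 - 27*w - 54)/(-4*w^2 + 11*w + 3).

At w = 3 both the top and bottom vanish — a removable singularity. Factoring out (w - 3) from each leaves (2*w^2 + 15*w + 18)/(-4*w - 1), which at w = 3 equals -81/13.

-81/13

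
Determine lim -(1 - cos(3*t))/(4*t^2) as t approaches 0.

-9/8

Substitution gives 0/0.
Use (1 − cos u)/u² → 1/2 with u = 3t: the limit is 3²/(2·(-4)) = -9/8.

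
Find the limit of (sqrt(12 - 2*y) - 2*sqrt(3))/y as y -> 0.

-√(3)/6

Substitution gives 0/0. Multiply numerator and denominator by the conjugate √(12 - 2y) + √12.
The numerator becomes (12 - 2y) − 12 = -2y, so the expression simplifies to -2/(√(12 - 2y) + √12).
Letting y → 0 gives -2/(2√12) = -√(3)/6.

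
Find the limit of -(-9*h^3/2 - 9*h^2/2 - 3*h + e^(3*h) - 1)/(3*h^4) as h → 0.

Direct substitution gives 0/0.
Apply L'Hôpital: lim (-27*h^2/2 - 9*h + 3*e^(3*h) - 3)/(-12*h^3), still 0/0.
Apply L'Hôpital: lim (-27*h + 9*e^(3*h) - 9)/(-36*h^2), still 0/0.
Apply L'Hôpital: lim (27*e^(3*h) - 27)/(-72*h), still 0/0.
After 4 applications of L'Hôpital's rule the quotient is (81*e^(3*h))/(-72); substituting h = 0 gives -9/8.

-9/8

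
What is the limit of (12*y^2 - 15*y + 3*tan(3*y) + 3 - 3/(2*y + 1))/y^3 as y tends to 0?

Substitution gives 0/0; apply L'Hôpital's rule 3 times.
After differentiating numerator and denominator 3 times the quotient is (486*tan(3*y)^2/cos(3*y)^2 + 162/cos(3*y)^2 + 144/(2*y + 1)^4)/(6); at y = 0 this is 51.

51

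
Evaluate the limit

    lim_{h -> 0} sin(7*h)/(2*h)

Substitution gives 0/0.
Write it as (7/2)·sin(7h)/(7h); since sin(u)/u → 1, the limit is 7/2.

7/2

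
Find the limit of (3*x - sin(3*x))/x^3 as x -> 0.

Direct substitution gives 0/0.
Apply L'Hôpital: lim (3 - 3*cos(3*x))/(3*x^2), still 0/0.
Apply L'Hôpital: lim (9*sin(3*x))/(6*x), still 0/0.
After 3 applications of L'Hôpital's rule the quotient is (27*cos(3*x))/(6); substituting x = 0 gives 9/2.

9/2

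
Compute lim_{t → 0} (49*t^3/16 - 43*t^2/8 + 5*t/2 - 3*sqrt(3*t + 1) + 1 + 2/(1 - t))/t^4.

1471/128

Substitution gives 0/0 (the numerator vanishes to order 4).
Expand each term to order t^4: the coefficient of t^4 in -3·√(1 + 3t) is 1215/128 and in 2·1/(1 - t) is 2.
Lower-order terms cancel with the polynomial part, so the numerator is (1471/128)·t^4 + o(t^4), and the limit is (1471/128)/(1) = 1471/128.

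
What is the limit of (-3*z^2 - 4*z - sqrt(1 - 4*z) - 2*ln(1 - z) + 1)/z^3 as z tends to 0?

14/3

Substitution gives 0/0; apply L'Hôpital's rule 3 times.
After differentiating numerator and denominator 3 times the quotient is (-4/(z - 1)^3 + 24/(1 - 4*z)^(5/2))/(6); at z = 0 this is 14/3.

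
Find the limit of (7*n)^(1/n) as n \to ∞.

1

Base → ∞ and exponent → 0: an ∞^0 form.
Take logs: (1/n)·ln(7·n^1) = (ln 7 + 1·ln n)/n → 0.
So the limit is e^0 = 1.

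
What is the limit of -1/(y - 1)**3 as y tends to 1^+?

-∞

As y → 1⁺, (y - 1) → 0⁺, so (y - 1)^3 → 0⁺ and -1/(y - 1)^3 → -∞.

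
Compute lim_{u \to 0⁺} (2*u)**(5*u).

Base → 0⁺ and exponent → 0⁺: a 0^0 form.
Take logs: 5u·ln(2u). This is 0·(−∞); rewriting as ln(2u)/(1/(5u)) and applying L'Hôpital gives 0.
Hence the limit is e^0 = 1.

1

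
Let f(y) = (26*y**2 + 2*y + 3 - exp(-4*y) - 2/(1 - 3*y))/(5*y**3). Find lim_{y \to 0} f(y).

Substitution gives 0/0; apply L'Hôpital's rule 3 times.
After differentiating numerator and denominator 3 times the quotient is (64*e^(-4*y) - 324/(3*y - 1)^4)/(30); at y = 0 this is -26/3.

-26/3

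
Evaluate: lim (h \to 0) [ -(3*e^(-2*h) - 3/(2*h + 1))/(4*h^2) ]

3/2

Substitution gives 0/0 (the numerator vanishes to order 2).
Expand each term to order h^2: the coefficient of h^2 in 3·e^(-2h) is 6 and in -3·1/(1 + 2h) is -12.
Lower-order terms cancel with the polynomial part, so the numerator is (-6)·h^2 + o(h^2), and the limit is (-6)/(-4) = 3/2.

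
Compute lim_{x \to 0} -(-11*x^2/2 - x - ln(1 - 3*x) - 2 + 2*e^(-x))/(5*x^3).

Substitution gives 0/0 (the numerator vanishes to order 3).
Expand each term to order x^3: the coefficient of x^3 in 2·e^(-x) is -1/3 and in −ln(1 - 3x) is 9.
Lower-order terms cancel with the polynomial part, so the numerator is (26/3)·x^3 + o(x^3), and the limit is (26/3)/(-5) = -26/15.

-26/15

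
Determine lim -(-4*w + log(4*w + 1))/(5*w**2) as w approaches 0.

Direct substitution gives 0/0.
Apply L'Hôpital: lim (-4 + 4/(4*w + 1))/(-10*w), still 0/0.
After 2 applications of L'Hôpital's rule the quotient is (-16/(4*w + 1)^2)/(-10); substituting w = 0 gives 8/5.

8/5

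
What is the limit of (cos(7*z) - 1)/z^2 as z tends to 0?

-49/2

Direct substitution gives 0/0.
Apply L'Hôpital: lim (-7*sin(7*z))/(2*z), still 0/0.
After 2 applications of L'Hôpital's rule the quotient is (-49*cos(7*z))/(2); substituting z = 0 gives -49/2.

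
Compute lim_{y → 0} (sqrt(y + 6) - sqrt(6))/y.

Substitution gives 0/0. Multiply numerator and denominator by the conjugate √(6 + y) + √6.
The numerator becomes (6 + y) − 6 = y, so the expression simplifies to 1/(√(6 + y) + √6).
Letting y → 0 gives 1/(2√6) = √(6)/12.

√(6)/12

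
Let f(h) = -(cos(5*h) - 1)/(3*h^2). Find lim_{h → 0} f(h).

25/6

Direct substitution gives 0/0.
Apply L'Hôpital: lim (-5*sin(5*h))/(-6*h), still 0/0.
After 2 applications of L'Hôpital's rule the quotient is (-25*cos(5*h))/(-6); substituting h = 0 gives 25/6.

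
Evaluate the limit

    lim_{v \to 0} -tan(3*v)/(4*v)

-3/4

Substitution gives 0/0.
Since tan(u)/u → 1 as u → 0, tan(3v)/(3v) → 1 and the limit is 3/(-4) = -3/4.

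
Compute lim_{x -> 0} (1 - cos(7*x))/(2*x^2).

Substitution gives 0/0.
Use (1 − cos u)/u² → 1/2 with u = 7x: the limit is 7²/(2·2) = 49/4.

49/4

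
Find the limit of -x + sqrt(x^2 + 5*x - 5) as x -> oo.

This has the form ∞ − ∞. Multiply and divide by the conjugate √(x^2 + 5*x - 5) + x.
That gives (5x - 5) / (√(x^2 + 5*x - 5) + x).
Divide numerator and denominator by x: the limit is 5/(2·1) = 5/2.

5/2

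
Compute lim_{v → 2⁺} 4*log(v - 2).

-∞

As v → 2⁺, v - 2 → 0⁺ and ln(v - 2) → −∞.
Multiplying by 4 gives -∞.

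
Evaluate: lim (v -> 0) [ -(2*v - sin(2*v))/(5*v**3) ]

Direct substitution gives 0/0.
Apply L'Hôpital: lim (2 - 2*cos(2*v))/(-15*v^2), still 0/0.
Apply L'Hôpital: lim (4*sin(2*v))/(-30*v), still 0/0.
After 3 applications of L'Hôpital's rule the quotient is (8*cos(2*v))/(-30); substituting v = 0 gives -4/15.

-4/15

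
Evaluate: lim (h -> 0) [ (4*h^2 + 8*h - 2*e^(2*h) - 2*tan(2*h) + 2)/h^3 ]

-8

Substitution gives 0/0; apply L'Hôpital's rule 3 times.
After differentiating numerator and denominator 3 times the quotient is (-16*e^(2*h) - 96*tan(2*h)^4 - 128*tan(2*h)^2 - 32)/(6); at h = 0 this is -8.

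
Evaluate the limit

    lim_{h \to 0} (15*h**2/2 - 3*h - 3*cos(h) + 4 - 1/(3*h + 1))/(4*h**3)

27/4

Substitution gives 0/0; apply L'Hôpital's rule 3 times.
After differentiating numerator and denominator 3 times the quotient is (-3*sin(h) + 162/(3*h + 1)^4)/(24); at h = 0 this is 27/4.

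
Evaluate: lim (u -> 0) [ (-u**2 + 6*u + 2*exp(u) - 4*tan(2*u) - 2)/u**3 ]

Substitution gives 0/0; apply L'Hôpital's rule 3 times.
After differentiating numerator and denominator 3 times the quotient is (2*e^(u) - 192*tan(2*u)^4 - 256*tan(2*u)^2 - 64)/(6); at u = 0 this is -31/3.

-31/3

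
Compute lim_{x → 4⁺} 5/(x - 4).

∞

As x → 4⁺, (x - 4) → 0⁺, so (x - 4)^1 → 0⁺ and 5/(x - 4)^1 → ∞.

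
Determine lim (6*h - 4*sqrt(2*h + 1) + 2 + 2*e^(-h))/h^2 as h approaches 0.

3

Substitution gives 0/0 (the numerator vanishes to order 2).
Expand each term to order h^2: the coefficient of h^2 in -4·√(1 + 2h) is 2 and in 2·e^(-h) is 1.
Lower-order terms cancel with the polynomial part, so the numerator is (3)·h^2 + o(h^2), and the limit is (3)/(1) = 3.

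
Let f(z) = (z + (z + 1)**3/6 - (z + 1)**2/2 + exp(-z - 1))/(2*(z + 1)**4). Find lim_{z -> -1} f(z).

1/48

Direct substitution gives 0/0.
Apply L'Hôpital: lim (-z + (z + 1)^2/2 - e^(-z - 1))/(8*(z + 1)^3), still 0/0.
Apply L'Hôpital: lim (z + e^(-z - 1))/(24*(z + 1)^2), still 0/0.
Apply L'Hôpital: lim (1 - e^(-z - 1))/(48*z + 48), still 0/0.
After 4 applications of L'Hôpital's rule the quotient is (e^(-z - 1))/(48); substituting z = -1 gives 1/48.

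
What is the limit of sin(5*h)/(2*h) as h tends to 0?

Substitution gives 0/0.
Write it as (5/2)·sin(5h)/(5h); since sin(u)/u → 1, the limit is 5/2.

5/2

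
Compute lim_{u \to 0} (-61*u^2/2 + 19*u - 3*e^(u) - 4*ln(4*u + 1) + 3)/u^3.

Substitution gives 0/0; apply L'Hôpital's rule 3 times.
After differentiating numerator and denominator 3 times the quotient is (-3*e^(u) - 512/(4*u + 1)^3)/(6); at u = 0 this is -515/6.

-515/6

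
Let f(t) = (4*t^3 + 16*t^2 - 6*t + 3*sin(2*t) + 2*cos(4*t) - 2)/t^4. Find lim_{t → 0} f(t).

Substitution gives 0/0 (the numerator vanishes to order 4).
Expand each term to order t^4: the coefficient of t^4 in 2·cos(4t) is 64/3 and in 3·sin(2t) is 0.
Lower-order terms cancel with the polynomial part, so the numerator is (64/3)·t^4 + o(t^4), and the limit is (64/3)/(1) = 64/3.

64/3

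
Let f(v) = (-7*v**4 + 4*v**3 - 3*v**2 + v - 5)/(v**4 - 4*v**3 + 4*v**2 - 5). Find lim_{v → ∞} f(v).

Numerator and denominator both have degree 4.
Dividing every term by v^4, all lower-order terms vanish and the limit is the ratio of leading coefficients, -7/(1) = -7.

-7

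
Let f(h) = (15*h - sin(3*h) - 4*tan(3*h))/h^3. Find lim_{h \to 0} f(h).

-63/2

Substitution gives 0/0; apply L'Hôpital's rule 3 times.
After differentiating numerator and denominator 3 times the quotient is (27*cos(3*h) - 648*tan(3*h)^4 - 864*tan(3*h)^2 - 216)/(6); at h = 0 this is -63/2.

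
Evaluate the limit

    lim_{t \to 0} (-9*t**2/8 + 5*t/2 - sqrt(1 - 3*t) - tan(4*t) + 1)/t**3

-943/48

Substitution gives 0/0 (the numerator vanishes to order 3).
Expand each term to order t^3: the coefficient of t^3 in −tan(4t) is -64/3 and in −√(1 - 3t) is 27/16.
Lower-order terms cancel with the polynomial part, so the numerator is (-943/48)·t^3 + o(t^3), and the limit is (-943/48)/(1) = -943/48.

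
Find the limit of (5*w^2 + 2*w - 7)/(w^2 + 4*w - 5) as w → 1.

2

Direct substitution gives 0/0, so factor. Both numerator and denominator have (w - 1) as a factor.
After cancelling, the expression reduces to (5*w + 7)/(w + 5).
Substituting w = 1 gives 2.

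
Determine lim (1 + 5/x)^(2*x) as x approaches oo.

Write it as [(1 + 5/x)^x]^(2) · (1 + 5/x)^(0). The bracketed term tends to e^(5) and the second factor to 1, so the limit is e^(10).

e^(10)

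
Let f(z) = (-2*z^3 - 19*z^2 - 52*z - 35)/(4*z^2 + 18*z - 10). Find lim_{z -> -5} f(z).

Direct substitution gives 0/0, so factor. Both numerator and denominator have (z + 5) as a factor.
After cancelling, the expression reduces to (-2*z^2 - 9*z - 7)/(4*z - 2).
Substituting z = -5 gives 6/11.

6/11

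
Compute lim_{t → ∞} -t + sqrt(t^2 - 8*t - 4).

This has the form ∞ − ∞. Multiply and divide by the conjugate √(t^2 - 8*t - 4) + t.
That gives (-8t - 4) / (√(t^2 - 8*t - 4) + t).
Divide numerator and denominator by t: the limit is -8/(2·1) = -4.

-4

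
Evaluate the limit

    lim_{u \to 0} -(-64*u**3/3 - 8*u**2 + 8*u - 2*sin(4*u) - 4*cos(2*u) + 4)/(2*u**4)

4/3

Substitution gives 0/0; apply L'Hôpital's rule 4 times.
After differentiating numerator and denominator 4 times the quotient is (-512*sin(4*u) - 64*cos(2*u))/(-48); at u = 0 this is 4/3.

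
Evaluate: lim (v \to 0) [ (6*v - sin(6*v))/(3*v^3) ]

Direct substitution gives 0/0.
Apply L'Hôpital: lim (6 - 6*cos(6*v))/(9*v^2), still 0/0.
Apply L'Hôpital: lim (36*sin(6*v))/(18*v), still 0/0.
After 3 applications of L'Hôpital's rule the quotient is (216*cos(6*v))/(18); substituting v = 0 gives 12.

12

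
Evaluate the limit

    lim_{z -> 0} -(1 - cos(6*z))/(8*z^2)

Substitution gives 0/0.
Use (1 − cos u)/u² → 1/2 with u = 6z: the limit is 6²/(2·(-8)) = -9/4.

-9/4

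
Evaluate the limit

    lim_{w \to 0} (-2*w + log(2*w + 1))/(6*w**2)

Direct substitution gives 0/0.
Apply L'Hôpital: lim (-2 + 2/(2*w + 1))/(12*w), still 0/0.
After 2 applications of L'Hôpital's rule the quotient is (-4/(2*w + 1)^2)/(12); substituting w = 0 gives -1/3.

-1/3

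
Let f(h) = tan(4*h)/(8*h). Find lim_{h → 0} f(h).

Substitution gives 0/0.
Since tan(u)/u → 1 as u → 0, tan(4h)/(4h) → 1 and the limit is 4/8 = 1/2.

1/2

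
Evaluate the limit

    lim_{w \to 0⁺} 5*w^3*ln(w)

0

This is a 0·(−∞) form. Rewrite as 5·ln(w) / w^(−3) and apply L'Hôpital:
the derivative quotient is 5·(1/w) / (−3·w^(−4)) = (-5/3)·w^3 → 0.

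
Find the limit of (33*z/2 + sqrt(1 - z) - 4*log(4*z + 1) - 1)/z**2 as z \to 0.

255/8

Substitution gives 0/0; apply L'Hôpital's rule 2 times.
After differentiating numerator and denominator 2 times the quotient is (64/(4*z + 1)^2 - 1/(4*(1 - z)^(3/2)))/(2); at z = 0 this is 255/8.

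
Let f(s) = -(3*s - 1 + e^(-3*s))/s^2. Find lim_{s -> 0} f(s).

Direct substitution gives 0/0.
Apply L'Hôpital: lim (3 - 3*e^(-3*s))/(-2*s), still 0/0.
After 2 applications of L'Hôpital's rule the quotient is (9*e^(-3*s))/(-2); substituting s = 0 gives -9/2.

-9/2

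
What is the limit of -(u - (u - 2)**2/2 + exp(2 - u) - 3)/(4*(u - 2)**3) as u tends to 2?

1/24

Direct substitution gives 0/0.
Apply L'Hôpital: lim (-u - e^(2 - u) + 3)/(-12*(u - 2)^2), still 0/0.
Apply L'Hôpital: lim (e^(2 - u) - 1)/(48 - 24*u), still 0/0.
After 3 applications of L'Hôpital's rule the quotient is (-e^(2 - u))/(-24); substituting u = 2 gives 1/24.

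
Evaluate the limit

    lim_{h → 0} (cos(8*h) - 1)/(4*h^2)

Direct substitution gives 0/0.
Apply L'Hôpital: lim (-8*sin(8*h))/(8*h), still 0/0.
After 2 applications of L'Hôpital's rule the quotient is (-64*cos(8*h))/(8); substituting h = 0 gives -8.

-8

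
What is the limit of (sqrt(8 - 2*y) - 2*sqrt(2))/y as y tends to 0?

-√(2)/4

Substitution gives 0/0. Multiply numerator and denominator by the conjugate √(8 - 2y) + √8.
The numerator becomes (8 - 2y) − 8 = -2y, so the expression simplifies to -2/(√(8 - 2y) + √8).
Letting y → 0 gives -2/(2√8) = -√(2)/4.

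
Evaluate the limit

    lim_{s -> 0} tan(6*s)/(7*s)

6/7

Substitution gives 0/0.
Since tan(u)/u → 1 as u → 0, tan(6s)/(6s) → 1 and the limit is 6/7.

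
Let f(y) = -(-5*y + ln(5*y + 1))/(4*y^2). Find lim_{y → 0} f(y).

25/8

Direct substitution gives 0/0.
Apply L'Hôpital: lim (-5 + 5/(5*y + 1))/(-8*y), still 0/0.
After 2 applications of L'Hôpital's rule the quotient is (-25/(5*y + 1)^2)/(-8); substituting y = 0 gives 25/8.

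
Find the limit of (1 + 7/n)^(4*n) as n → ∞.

e^(28)

The base → 1 and the exponent → ∞: a 1^∞ form.
Take logarithms: (4n)·ln(1 + 7/n). Since ln(1+u) ~ u for small u, this behaves like (4n)·(7/n) → 28.
So the limit is e^(28).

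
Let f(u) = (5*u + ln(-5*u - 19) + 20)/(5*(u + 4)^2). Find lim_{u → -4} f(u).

Direct substitution gives 0/0.
Apply L'Hôpital: lim (5 - 5/(-5*u - 19))/(10*u + 40), still 0/0.
After 2 applications of L'Hôpital's rule the quotient is (-25/(-5*u - 19)^2)/(10); substituting u = -4 gives -5/2.

-5/2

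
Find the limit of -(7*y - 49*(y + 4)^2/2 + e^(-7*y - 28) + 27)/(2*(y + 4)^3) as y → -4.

Direct substitution gives 0/0.
Apply L'Hôpital: lim (-49*y - 7*e^(-7*y - 28) - 189)/(-6*(y + 4)^2), still 0/0.
Apply L'Hôpital: lim (49*e^(-7*y - 28) - 49)/(-12*y - 48), still 0/0.
After 3 applications of L'Hôpital's rule the quotient is (-343*e^(-7*y - 28))/(-12); substituting y = -4 gives 343/12.

343/12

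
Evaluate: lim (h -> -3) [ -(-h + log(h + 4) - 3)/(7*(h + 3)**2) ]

1/14

Direct substitution gives 0/0.
Apply L'Hôpital: lim (-1 + 1/(h + 4))/(-14*h - 42), still 0/0.
After 2 applications of L'Hôpital's rule the quotient is (-1/(h + 4)^2)/(-14); substituting h = -3 gives 1/14.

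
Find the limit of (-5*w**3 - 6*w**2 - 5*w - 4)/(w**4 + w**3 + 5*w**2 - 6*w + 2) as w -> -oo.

0

The denominator has degree 4 and the numerator degree 3. Dividing numerator and denominator by w^4 sends every term to 0 except the leading denominator term, so the limit is 0.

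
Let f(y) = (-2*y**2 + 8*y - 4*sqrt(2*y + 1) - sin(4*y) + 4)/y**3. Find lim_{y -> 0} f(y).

Substitution gives 0/0; apply L'Hôpital's rule 3 times.
After differentiating numerator and denominator 3 times the quotient is (64*cos(4*y) - 12/(2*y + 1)^(5/2))/(6); at y = 0 this is 26/3.

26/3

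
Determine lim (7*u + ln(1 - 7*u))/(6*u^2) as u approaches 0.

Direct substitution gives 0/0.
Apply L'Hôpital: lim (7 - 7/(1 - 7*u))/(12*u), still 0/0.
After 2 applications of L'Hôpital's rule the quotient is (-49/(1 - 7*u)^2)/(12); substituting u = 0 gives -49/12.

-49/12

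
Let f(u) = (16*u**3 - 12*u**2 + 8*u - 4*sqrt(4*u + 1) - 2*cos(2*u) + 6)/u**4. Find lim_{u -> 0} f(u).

Substitution gives 0/0; apply L'Hôpital's rule 4 times.
After differentiating numerator and denominator 4 times the quotient is (-32*cos(2*u) + 960/(4*u + 1)^(7/2))/(24); at u = 0 this is 116/3.

116/3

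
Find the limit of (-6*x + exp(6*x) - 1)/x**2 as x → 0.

18

Direct substitution gives 0/0.
Apply L'Hôpital: lim (6*e^(6*x) - 6)/(2*x), still 0/0.
After 2 applications of L'Hôpital's rule the quotient is (36*e^(6*x))/(2); substituting x = 0 gives 18.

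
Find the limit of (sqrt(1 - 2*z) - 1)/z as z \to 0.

Substitution gives 0/0. Multiply numerator and denominator by the conjugate √(1 - 2z) + √1.
The numerator becomes (1 - 2z) − 1 = -2z, so the expression simplifies to -2/(√(1 - 2z) + √1).
Letting z → 0 gives -2/(2√1) = -1.

-1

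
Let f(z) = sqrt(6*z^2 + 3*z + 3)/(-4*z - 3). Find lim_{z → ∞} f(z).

For large |z|, √(6*z^2 + 3*z + 3) ≈ √6·|z| and the denominator ≈ -4z.
Since z → +∞, |z| = z, giving √6/(-4) = -√(6)/4.

-√(6)/4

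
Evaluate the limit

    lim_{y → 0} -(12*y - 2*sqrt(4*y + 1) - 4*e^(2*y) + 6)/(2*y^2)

2

Substitution gives 0/0 (the numerator vanishes to order 2).
Expand each term to order y^2: the coefficient of y^2 in -4·e^(2y) is -8 and in -2·√(1 + 4y) is 4.
Lower-order terms cancel with the polynomial part, so the numerator is (-4)·y^2 + o(y^2), and the limit is (-4)/(-2) = 2.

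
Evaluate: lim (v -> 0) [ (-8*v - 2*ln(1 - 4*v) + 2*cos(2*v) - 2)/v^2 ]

12

Substitution gives 0/0; apply L'Hôpital's rule 2 times.
After differentiating numerator and denominator 2 times the quotient is (-8*cos(2*v) + 32/(4*v - 1)^2)/(2); at v = 0 this is 12.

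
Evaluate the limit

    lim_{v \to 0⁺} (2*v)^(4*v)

1

Base → 0⁺ and exponent → 0⁺: a 0^0 form.
Take logs: 4v·ln(2v). This is 0·(−∞); rewriting as ln(2v)/(1/(4v)) and applying L'Hôpital gives 0.
Hence the limit is e^0 = 1.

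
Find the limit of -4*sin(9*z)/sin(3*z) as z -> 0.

Substitution gives 0/0.
Divide numerator and denominator by z: sin(9z)/z → 9 and sin(3z)/z → 3, so the limit is -4·9/3 = -12.

-12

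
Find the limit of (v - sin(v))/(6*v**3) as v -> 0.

Direct substitution gives 0/0.
Apply L'Hôpital: lim (1 - cos(v))/(18*v^2), still 0/0.
Apply L'Hôpital: lim (sin(v))/(36*v), still 0/0.
After 3 applications of L'Hôpital's rule the quotient is (cos(v))/(36); substituting v = 0 gives 1/36.

1/36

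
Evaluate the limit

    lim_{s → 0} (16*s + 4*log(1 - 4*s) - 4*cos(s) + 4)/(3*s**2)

-10

Substitution gives 0/0; apply L'Hôpital's rule 2 times.
After differentiating numerator and denominator 2 times the quotient is (4*cos(s) - 64/(4*s - 1)^2)/(6); at s = 0 this is -10.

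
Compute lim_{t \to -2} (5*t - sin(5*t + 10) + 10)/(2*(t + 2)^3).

125/12

Direct substitution gives 0/0.
Apply L'Hôpital: lim (5 - 5*cos(5*t + 10))/(6*(t + 2)^2), still 0/0.
Apply L'Hôpital: lim (25*sin(5*t + 10))/(12*t + 24), still 0/0.
After 3 applications of L'Hôpital's rule the quotient is (125*cos(5*t + 10))/(12); substituting t = -2 gives 125/12.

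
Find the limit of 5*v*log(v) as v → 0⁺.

This is a 0·(−∞) form. Rewrite as 5·ln(v) / v^(−1) and apply L'Hôpital:
the derivative quotient is 5·(1/v) / (−1·v^(−2)) = (-5/1)·v^1 → 0.

0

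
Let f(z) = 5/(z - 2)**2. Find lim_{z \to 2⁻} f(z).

∞

As z → 2⁻, (z - 2) → 0⁻, so (z - 2)^2 → 0⁺ and 5/(z - 2)^2 → ∞.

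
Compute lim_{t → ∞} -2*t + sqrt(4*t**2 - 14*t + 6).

An ∞ − ∞ form. Rationalising with the conjugate, the difference becomes (-14t + 6) / (√(4*t^2 - 14*t + 6) + 2t).
For large t the denominator behaves like 2·2t, so the quotient tends to -14/4 = -7/2.

-7/2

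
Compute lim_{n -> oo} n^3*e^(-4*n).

Write as n^3/e^{4n}, an ∞/∞ form.
Exponential growth dominates any polynomial, so repeated L'Hôpital (or the standard result) gives 0.

0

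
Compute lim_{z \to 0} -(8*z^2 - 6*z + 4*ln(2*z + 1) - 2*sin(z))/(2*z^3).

-11/2

Substitution gives 0/0 (the numerator vanishes to order 3).
Expand each term to order z^3: the coefficient of z^3 in 4·ln(1 + 2z) is 32/3 and in -2·sin(z) is 1/3.
Lower-order terms cancel with the polynomial part, so the numerator is (11)·z^3 + o(z^3), and the limit is (11)/(-2) = -11/2.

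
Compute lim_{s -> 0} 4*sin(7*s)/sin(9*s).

Substitution gives 0/0.
Divide numerator and denominator by s: sin(7s)/s → 7 and sin(9s)/s → 9, so the limit is 4·7/9 = 28/9.

28/9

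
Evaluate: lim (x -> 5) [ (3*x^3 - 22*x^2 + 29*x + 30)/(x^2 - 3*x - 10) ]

34/7

Direct substitution gives 0/0, so factor. Both numerator and denominator have (x - 5) as a factor.
After cancelling, the expression reduces to (3*x^2 - 7*x - 6)/(x + 2).
Substituting x = 5 gives 34/7.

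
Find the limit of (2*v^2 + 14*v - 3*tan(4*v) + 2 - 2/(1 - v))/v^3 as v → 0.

-66

Substitution gives 0/0; apply L'Hôpital's rule 3 times.
After differentiating numerator and denominator 3 times the quotient is (-768*tan(4*v)^2/cos(4*v)^2 - 384/cos(4*v)^4 - 12/(v - 1)^4)/(6); at v = 0 this is -66.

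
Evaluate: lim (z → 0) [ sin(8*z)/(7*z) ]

8/7

Substitution gives 0/0.
Write it as (8/7)·sin(8z)/(8z); since sin(u)/u → 1, the limit is 8/7.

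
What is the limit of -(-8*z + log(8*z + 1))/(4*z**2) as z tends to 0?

Direct substitution gives 0/0.
Apply L'Hôpital: lim (-8 + 8/(8*z + 1))/(-8*z), still 0/0.
After 2 applications of L'Hôpital's rule the quotient is (-64/(8*z + 1)^2)/(-8); substituting z = 0 gives 8.

8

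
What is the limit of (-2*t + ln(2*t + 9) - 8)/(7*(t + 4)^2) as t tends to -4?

Direct substitution gives 0/0.
Apply L'Hôpital: lim (-2 + 2/(2*t + 9))/(14*t + 56), still 0/0.
After 2 applications of L'Hôpital's rule the quotient is (-4/(2*t + 9)^2)/(14); substituting t = -4 gives -2/7.

-2/7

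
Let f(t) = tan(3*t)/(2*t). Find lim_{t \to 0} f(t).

Substitution gives 0/0.
Since tan(u)/u → 1 as u → 0, tan(3t)/(3t) → 1 and the limit is 3/2.

3/2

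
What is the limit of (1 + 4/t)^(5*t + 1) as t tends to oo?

The base → 1 and the exponent → ∞: a 1^∞ form.
Take logarithms: (5t + 1)·ln(1 + 4/t). Since ln(1+u) ~ u for small u, this behaves like (5t)·(4/t) → 20.
So the limit is e^(20).

e^(20)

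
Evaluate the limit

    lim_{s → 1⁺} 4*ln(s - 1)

-∞

As s → 1⁺, s - 1 → 0⁺ and ln(s - 1) → −∞.
Multiplying by 4 gives -∞.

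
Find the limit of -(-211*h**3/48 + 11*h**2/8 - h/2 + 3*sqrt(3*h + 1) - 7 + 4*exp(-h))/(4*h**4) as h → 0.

Substitution gives 0/0; apply L'Hôpital's rule 4 times.
After differentiating numerator and denominator 4 times the quotient is (4*e^(-h) - 3645/(16*(3*h + 1)^(7/2)))/(-96); at h = 0 this is 3581/1536.

3581/1536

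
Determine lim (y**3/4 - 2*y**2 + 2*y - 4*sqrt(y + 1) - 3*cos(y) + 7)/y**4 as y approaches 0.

Substitution gives 0/0; apply L'Hôpital's rule 4 times.
After differentiating numerator and denominator 4 times the quotient is (-3*cos(y) + 15/(4*(y + 1)^(7/2)))/(24); at y = 0 this is 1/32.

1/32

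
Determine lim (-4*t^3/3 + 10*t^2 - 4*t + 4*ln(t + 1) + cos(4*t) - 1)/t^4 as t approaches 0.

Substitution gives 0/0; apply L'Hôpital's rule 4 times.
After differentiating numerator and denominator 4 times the quotient is (256*cos(4*t) - 24/(t + 1)^4)/(24); at t = 0 this is 29/3.

29/3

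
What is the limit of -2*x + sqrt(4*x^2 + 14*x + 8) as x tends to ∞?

This has the form ∞ − ∞. Multiply and divide by the conjugate √(4*x^2 + 14*x + 8) + 2x.
That gives (14x + 8) / (√(4*x^2 + 14*x + 8) + 2x).
Divide numerator and denominator by x: the limit is 14/(2·2) = 7/2.

7/2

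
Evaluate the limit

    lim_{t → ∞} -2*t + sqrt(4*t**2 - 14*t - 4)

-7/2

An ∞ − ∞ form. Rationalising with the conjugate, the difference becomes (-14t - 4) / (√(4*t^2 - 14*t - 4) + 2t).
For large t the denominator behaves like 2·2t, so the quotient tends to -14/4 = -7/2.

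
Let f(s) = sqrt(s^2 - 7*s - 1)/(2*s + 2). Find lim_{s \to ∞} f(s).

1/2

For large |s|, √(s^2 - 7*s - 1) ≈ √1·|s| and the denominator ≈ 2s.
Since s → +∞, |s| = s, giving √1/(2) = 1/2.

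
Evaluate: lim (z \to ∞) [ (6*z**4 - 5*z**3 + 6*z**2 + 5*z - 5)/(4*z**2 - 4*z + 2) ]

∞

The numerator has higher degree (4 > 2); the quotient behaves like (6/(4))·z^2 for large |z|.
As z → +∞ this diverges to ∞.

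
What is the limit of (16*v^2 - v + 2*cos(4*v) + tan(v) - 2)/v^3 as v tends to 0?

Substitution gives 0/0; apply L'Hôpital's rule 3 times.
After differentiating numerator and denominator 3 times the quotient is (128*sin(4*v) + 6*tan(v)^4 + 8*tan(v)^2 + 2)/(6); at v = 0 this is 1/3.

1/3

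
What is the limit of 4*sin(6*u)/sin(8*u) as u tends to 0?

3

Substitution gives 0/0.
Divide numerator and denominator by u: sin(6u)/u → 6 and sin(8u)/u → 8, so the limit is 4·6/8 = 3.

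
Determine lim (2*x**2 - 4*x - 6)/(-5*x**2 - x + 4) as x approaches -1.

Since x = -1 makes numerator and denominator zero, (x + 1) divides both.
Cancelling it gives (2*x - 6)/(4 - 5*x); now plug in x = -1 to get -8/9.

-8/9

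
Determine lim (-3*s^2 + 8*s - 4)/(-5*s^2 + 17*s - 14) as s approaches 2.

At s = 2 both the top and bottom vanish — a removable singularity. Factoring out (s - 2) from each leaves (2 - 3*s)/(7 - 5*s), which at s = 2 equals 4/3.

4/3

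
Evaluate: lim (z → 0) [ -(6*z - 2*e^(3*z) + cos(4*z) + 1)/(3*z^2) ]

Substitution gives 0/0 (the numerator vanishes to order 2).
Expand each term to order z^2: the coefficient of z^2 in cos(4z) is -8 and in -2·e^(3z) is -9.
Lower-order terms cancel with the polynomial part, so the numerator is (-17)·z^2 + o(z^2), and the limit is (-17)/(-3) = 17/3.

17/3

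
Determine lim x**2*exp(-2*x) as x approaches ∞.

Write as x^2/e^{2x}, an ∞/∞ form.
Exponential growth dominates any polynomial, so repeated L'Hôpital (or the standard result) gives 0.

0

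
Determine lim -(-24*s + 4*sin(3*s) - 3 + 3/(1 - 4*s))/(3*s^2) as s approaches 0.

Substitution gives 0/0; apply L'Hôpital's rule 2 times.
After differentiating numerator and denominator 2 times the quotient is (-36*sin(3*s) - 96/(4*s - 1)^3)/(-6); at s = 0 this is -16.

-16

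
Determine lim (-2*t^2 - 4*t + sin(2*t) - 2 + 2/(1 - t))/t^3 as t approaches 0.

Substitution gives 0/0 (the numerator vanishes to order 3).
Expand each term to order t^3: the coefficient of t^3 in 2·1/(1 - t) is 2 and in sin(2t) is -4/3.
Lower-order terms cancel with the polynomial part, so the numerator is (2/3)·t^3 + o(t^3), and the limit is (2/3)/(1) = 2/3.

2/3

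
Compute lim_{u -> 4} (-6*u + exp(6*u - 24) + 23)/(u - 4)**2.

18

Direct substitution gives 0/0.
Apply L'Hôpital: lim (6*e^(6*u - 24) - 6)/(2*u - 8), still 0/0.
After 2 applications of L'Hôpital's rule the quotient is (36*e^(6*u - 24))/(2); substituting u = 4 gives 18.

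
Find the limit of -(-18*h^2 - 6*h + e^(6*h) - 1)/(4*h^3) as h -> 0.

-9

Direct substitution gives 0/0.
Apply L'Hôpital: lim (-36*h + 6*e^(6*h) - 6)/(-12*h^2), still 0/0.
Apply L'Hôpital: lim (36*e^(6*h) - 36)/(-24*h), still 0/0.
After 3 applications of L'Hôpital's rule the quotient is (216*e^(6*h))/(-24); substituting h = 0 gives -9.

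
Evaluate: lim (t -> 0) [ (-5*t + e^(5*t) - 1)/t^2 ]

Direct substitution gives 0/0.
Apply L'Hôpital: lim (5*e^(5*t) - 5)/(2*t), still 0/0.
After 2 applications of L'Hôpital's rule the quotient is (25*e^(5*t))/(2); substituting t = 0 gives 25/2.

25/2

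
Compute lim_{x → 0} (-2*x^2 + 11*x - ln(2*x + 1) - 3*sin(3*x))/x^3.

65/6

Substitution gives 0/0 (the numerator vanishes to order 3).
Expand each term to order x^3: the coefficient of x^3 in -3·sin(3x) is 27/2 and in −ln(1 + 2x) is -8/3.
Lower-order terms cancel with the polynomial part, so the numerator is (65/6)·x^3 + o(x^3), and the limit is (65/6)/(1) = 65/6.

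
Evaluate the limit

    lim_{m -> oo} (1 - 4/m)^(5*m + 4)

Write it as [(1 - 4/m)^m]^(5) · (1 - 4/m)^(4). The bracketed term tends to e^(-4) and the second factor to 1, so the limit is e^(-20).

e^(-20)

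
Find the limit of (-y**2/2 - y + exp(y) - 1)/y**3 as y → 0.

1/6

Direct substitution gives 0/0.
Apply L'Hôpital: lim (-y + e^(y) - 1)/(3*y^2), still 0/0.
Apply L'Hôpital: lim (e^(y) - 1)/(6*y), still 0/0.
After 3 applications of L'Hôpital's rule the quotient is (e^(y))/(6); substituting y = 0 gives 1/6.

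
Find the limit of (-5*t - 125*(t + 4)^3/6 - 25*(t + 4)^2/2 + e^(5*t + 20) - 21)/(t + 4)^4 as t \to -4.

Direct substitution gives 0/0.
Apply L'Hôpital: lim (-25*t - 125*(t + 4)^2/2 + 5*e^(5*t + 20) - 105)/(4*(t + 4)^3), still 0/0.
Apply L'Hôpital: lim (-125*t + 25*e^(5*t + 20) - 525)/(12*(t + 4)^2), still 0/0.
Apply L'Hôpital: lim (125*e^(5*t + 20) - 125)/(24*t + 96), still 0/0.
After 4 applications of L'Hôpital's rule the quotient is (625*e^(5*t + 20))/(24); substituting t = -4 gives 625/24.

625/24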